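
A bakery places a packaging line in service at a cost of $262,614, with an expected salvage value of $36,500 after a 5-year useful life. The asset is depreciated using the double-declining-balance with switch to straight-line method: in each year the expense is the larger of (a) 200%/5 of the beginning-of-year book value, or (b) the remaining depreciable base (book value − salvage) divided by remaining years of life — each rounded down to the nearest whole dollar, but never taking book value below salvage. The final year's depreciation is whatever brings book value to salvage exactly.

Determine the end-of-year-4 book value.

$36,500

Depreciable base = $262,614 − $36,500 = $226,114.
Year 1: DB = ⌊$262,614 × 200%/5⌋ = $105,045; SL = ⌊$226,114/5⌋ = $45,222 → take DB $105,045. Book value $157,569.
Year 2: DB = ⌊$157,569 × 200%/5⌋ = $63,027; SL = ⌊$121,069/4⌋ = $30,267 → take DB $63,027. Book value $94,542.
Year 3: DB = ⌊$94,542 × 200%/5⌋ = $37,816; SL = ⌊$58,042/3⌋ = $19,347 → take DB $37,816. Book value $56,726.
Year 4: DB = ⌊$56,726 × 200%/5⌋ = $22,690; SL = ⌊$20,226/2⌋ = $10,113 → take DB $22,690, capped at $20,226. Book value $36,500.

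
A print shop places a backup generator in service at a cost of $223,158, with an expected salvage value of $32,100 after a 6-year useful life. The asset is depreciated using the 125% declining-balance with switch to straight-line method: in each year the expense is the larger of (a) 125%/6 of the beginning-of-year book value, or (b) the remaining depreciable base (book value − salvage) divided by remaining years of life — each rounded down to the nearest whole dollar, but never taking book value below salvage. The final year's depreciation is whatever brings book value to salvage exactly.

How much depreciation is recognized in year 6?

Depreciable base = $223,158 − $32,100 = $191,058.
Year 1: DB = ⌊$223,158 × 125%/6⌋ = $46,491; SL = ⌊$191,058/6⌋ = $31,843 → take DB $46,491. Book value $176,667.
Year 2: DB = ⌊$176,667 × 125%/6⌋ = $36,805; SL = ⌊$144,567/5⌋ = $28,913 → take DB $36,805. Book value $139,862.
Year 3: DB = ⌊$139,862 × 125%/6⌋ = $29,137; SL = ⌊$107,762/4⌋ = $26,940 → take DB $29,137. Book value $110,725.
Year 4: DB = ⌊$110,725 × 125%/6⌋ = $23,067; SL = ⌊$78,625/3⌋ = $26,208 → take SL $26,208. Book value $84,517.
Year 5: DB = ⌊$84,517 × 125%/6⌋ = $17,607; SL = ⌊$52,417/2⌋ = $26,208 → take SL $26,208. Book value $58,309.
Year 6 (final): $58,309 − $32,100 = $26,209. Book value $32,100.

$26,209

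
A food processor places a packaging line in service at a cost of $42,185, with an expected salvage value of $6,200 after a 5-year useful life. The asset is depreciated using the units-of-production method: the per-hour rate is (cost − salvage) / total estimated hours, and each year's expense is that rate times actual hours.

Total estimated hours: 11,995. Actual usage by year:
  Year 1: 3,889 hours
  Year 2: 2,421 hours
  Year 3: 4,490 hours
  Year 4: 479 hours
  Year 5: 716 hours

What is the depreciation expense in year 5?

$2,148

Depreciable base = $42,185 − $6,200 = $35,985.
Rate = $35,985 / 11,995 hours = $3 per hour.
Year 1: 3,889 × $3 = $11,667. Book value $30,518.
Year 2: 2,421 × $3 = $7,263. Book value $23,255.
Year 3: 4,490 × $3 = $13,470. Book value $9,785.
Year 4: 479 × $3 = $1,437. Book value $8,348.
Year 5: 716 × $3 = $2,148. Book value $6,200.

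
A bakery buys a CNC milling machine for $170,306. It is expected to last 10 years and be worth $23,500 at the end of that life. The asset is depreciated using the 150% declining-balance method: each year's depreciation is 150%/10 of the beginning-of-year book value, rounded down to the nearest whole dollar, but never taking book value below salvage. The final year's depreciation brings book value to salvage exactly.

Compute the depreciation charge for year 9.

$6,961

Depreciable base = $170,306 − $23,500 = $146,806.
Year 1: ⌊$170,306 × 150%/10⌋ = $25,545. Book value $144,761.
Year 2: ⌊$144,761 × 150%/10⌋ = $21,714. Book value $123,047.
Year 3: ⌊$123,047 × 150%/10⌋ = $18,457. Book value $104,590.
Year 4: ⌊$104,590 × 150%/10⌋ = $15,688. Book value $88,902.
Year 5: ⌊$88,902 × 150%/10⌋ = $13,335. Book value $75,567.
Year 6: ⌊$75,567 × 150%/10⌋ = $11,335. Book value $64,232.
Year 7: ⌊$64,232 × 150%/10⌋ = $9,634. Book value $54,598.
Year 8: ⌊$54,598 × 150%/10⌋ = $8,189. Book value $46,409.
Year 9: ⌊$46,409 × 150%/10⌋ = $6,961. Book value $39,448.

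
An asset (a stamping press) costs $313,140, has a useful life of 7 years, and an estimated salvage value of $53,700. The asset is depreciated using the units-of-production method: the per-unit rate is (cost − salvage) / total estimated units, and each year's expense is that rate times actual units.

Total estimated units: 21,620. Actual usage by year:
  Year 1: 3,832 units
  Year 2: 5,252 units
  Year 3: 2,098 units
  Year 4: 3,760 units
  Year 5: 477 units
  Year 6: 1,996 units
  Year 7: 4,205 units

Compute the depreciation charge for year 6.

Depreciable base = $313,140 − $53,700 = $259,440.
Rate = $259,440 / 21,620 units = $12 per unit.
Year 1: 3,832 × $12 = $45,984. Book value $267,156.
Year 2: 5,252 × $12 = $63,024. Book value $204,132.
Year 3: 2,098 × $12 = $25,176. Book value $178,956.
Year 4: 3,760 × $12 = $45,120. Book value $133,836.
Year 5: 477 × $12 = $5,724. Book value $128,112.
Year 6: 1,996 × $12 = $23,952. Book value $104,160.

$23,952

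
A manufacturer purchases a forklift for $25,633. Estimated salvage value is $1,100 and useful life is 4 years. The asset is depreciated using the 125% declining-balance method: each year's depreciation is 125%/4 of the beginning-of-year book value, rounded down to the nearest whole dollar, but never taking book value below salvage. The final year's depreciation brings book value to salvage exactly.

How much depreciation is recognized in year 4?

Depreciable base = $25,633 − $1,100 = $24,533.
Year 1: ⌊$25,633 × 125%/4⌋ = $8,010. Book value $17,623.
Year 2: ⌊$17,623 × 125%/4⌋ = $5,507. Book value $12,116.
Year 3: ⌊$12,116 × 125%/4⌋ = $3,786. Book value $8,330.
Year 4 (final): $8,330 − $1,100 = $7,230. Book value $1,100.

$7,230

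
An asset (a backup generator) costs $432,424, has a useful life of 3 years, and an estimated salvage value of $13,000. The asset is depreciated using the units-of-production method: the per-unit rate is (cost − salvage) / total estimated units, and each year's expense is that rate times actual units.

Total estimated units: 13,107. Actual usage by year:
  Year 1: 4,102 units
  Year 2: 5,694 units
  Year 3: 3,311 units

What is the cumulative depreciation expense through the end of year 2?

Depreciable base = $432,424 − $13,000 = $419,424.
Rate = $419,424 / 13,107 units = $32 per unit.
Year 1: 4,102 × $32 = $131,264. Book value $301,160.
Year 2: 5,694 × $32 = $182,208. Book value $118,952.
Accumulated through year 2 = $432,424 − $118,952 = $313,472.

$313,472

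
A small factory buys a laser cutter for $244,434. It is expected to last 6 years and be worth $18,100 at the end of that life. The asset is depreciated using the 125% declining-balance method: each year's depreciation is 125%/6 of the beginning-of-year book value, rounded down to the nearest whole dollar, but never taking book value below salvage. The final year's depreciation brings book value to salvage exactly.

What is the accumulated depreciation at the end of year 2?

$91,237

Depreciable base = $244,434 − $18,100 = $226,334.
Year 1: ⌊$244,434 × 125%/6⌋ = $50,923. Book value $193,511.
Year 2: ⌊$193,511 × 125%/6⌋ = $40,314. Book value $153,197.
Accumulated through year 2 = $244,434 − $153,197 = $91,237.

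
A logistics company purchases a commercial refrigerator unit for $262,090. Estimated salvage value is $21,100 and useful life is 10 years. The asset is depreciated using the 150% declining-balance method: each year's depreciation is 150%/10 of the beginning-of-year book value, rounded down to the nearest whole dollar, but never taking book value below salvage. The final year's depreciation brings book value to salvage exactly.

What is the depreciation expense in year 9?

$10,712

Depreciable base = $262,090 − $21,100 = $240,990.
Year 1: ⌊$262,090 × 150%/10⌋ = $39,313. Book value $222,777.
Year 2: ⌊$222,777 × 150%/10⌋ = $33,416. Book value $189,361.
Year 3: ⌊$189,361 × 150%/10⌋ = $28,404. Book value $160,957.
Year 4: ⌊$160,957 × 150%/10⌋ = $24,143. Book value $136,814.
Year 5: ⌊$136,814 × 150%/10⌋ = $20,522. Book value $116,292.
Year 6: ⌊$116,292 × 150%/10⌋ = $17,443. Book value $98,849.
Year 7: ⌊$98,849 × 150%/10⌋ = $14,827. Book value $84,022.
Year 8: ⌊$84,022 × 150%/10⌋ = $12,603. Book value $71,419.
Year 9: ⌊$71,419 × 150%/10⌋ = $10,712. Book value $60,707.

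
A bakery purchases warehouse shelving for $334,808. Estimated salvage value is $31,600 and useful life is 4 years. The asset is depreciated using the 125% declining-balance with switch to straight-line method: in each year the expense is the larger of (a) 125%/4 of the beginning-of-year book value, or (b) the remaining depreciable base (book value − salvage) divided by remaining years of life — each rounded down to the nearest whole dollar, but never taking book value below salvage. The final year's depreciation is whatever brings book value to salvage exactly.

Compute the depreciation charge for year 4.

Depreciable base = $334,808 − $31,600 = $303,208.
Year 1: DB = ⌊$334,808 × 125%/4⌋ = $104,627; SL = ⌊$303,208/4⌋ = $75,802 → take DB $104,627. Book value $230,181.
Year 2: DB = ⌊$230,181 × 125%/4⌋ = $71,931; SL = ⌊$198,581/3⌋ = $66,193 → take DB $71,931. Book value $158,250.
Year 3: DB = ⌊$158,250 × 125%/4⌋ = $49,453; SL = ⌊$126,650/2⌋ = $63,325 → take SL $63,325. Book value $94,925.
Year 4 (final): $94,925 − $31,600 = $63,325. Book value $31,600.

$63,325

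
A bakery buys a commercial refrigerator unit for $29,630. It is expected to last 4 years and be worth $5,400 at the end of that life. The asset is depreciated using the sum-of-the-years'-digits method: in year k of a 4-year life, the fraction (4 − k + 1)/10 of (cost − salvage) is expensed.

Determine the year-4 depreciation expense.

Depreciable base = $29,630 − $5,400 = $24,230.
Sum of the years' digits = 4+3+2+1 = 10.
Year 1: $24,230 × 4/10 = $9,692. Book value $19,938.
Year 2: $24,230 × 3/10 = $7,269. Book value $12,669.
Year 3: $24,230 × 2/10 = $4,846. Book value $7,823.
Year 4: $24,230 × 1/10 = $2,423. Book value $5,400.

$2,423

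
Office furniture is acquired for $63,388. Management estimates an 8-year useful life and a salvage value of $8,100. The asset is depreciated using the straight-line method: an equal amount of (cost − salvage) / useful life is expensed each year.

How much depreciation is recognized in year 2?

Depreciable base = $63,388 − $8,100 = $55,288.
Annual expense = $55,288 / 8 = $6,911.

$6,911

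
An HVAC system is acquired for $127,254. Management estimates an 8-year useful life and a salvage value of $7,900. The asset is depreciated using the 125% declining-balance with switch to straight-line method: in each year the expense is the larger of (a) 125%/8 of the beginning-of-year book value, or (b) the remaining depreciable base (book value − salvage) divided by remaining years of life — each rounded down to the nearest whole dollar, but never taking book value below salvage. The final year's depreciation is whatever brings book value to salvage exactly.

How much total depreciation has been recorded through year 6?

$91,938

Depreciable base = $127,254 − $7,900 = $119,354.
Year 1: DB = ⌊$127,254 × 125%/8⌋ = $19,883; SL = ⌊$119,354/8⌋ = $14,919 → take DB $19,883. Book value $107,371.
Year 2: DB = ⌊$107,371 × 125%/8⌋ = $16,776; SL = ⌊$99,471/7⌋ = $14,210 → take DB $16,776. Book value $90,595.
Year 3: DB = ⌊$90,595 × 125%/8⌋ = $14,155; SL = ⌊$82,695/6⌋ = $13,782 → take DB $14,155. Book value $76,440.
Year 4: DB = ⌊$76,440 × 125%/8⌋ = $11,943; SL = ⌊$68,540/5⌋ = $13,708 → take SL $13,708. Book value $62,732.
Year 5: DB = ⌊$62,732 × 125%/8⌋ = $9,801; SL = ⌊$54,832/4⌋ = $13,708 → take SL $13,708. Book value $49,024.
Year 6: DB = ⌊$49,024 × 125%/8⌋ = $7,660; SL = ⌊$41,124/3⌋ = $13,708 → take SL $13,708. Book value $35,316.
Accumulated through year 6 = $127,254 − $35,316 = $91,938.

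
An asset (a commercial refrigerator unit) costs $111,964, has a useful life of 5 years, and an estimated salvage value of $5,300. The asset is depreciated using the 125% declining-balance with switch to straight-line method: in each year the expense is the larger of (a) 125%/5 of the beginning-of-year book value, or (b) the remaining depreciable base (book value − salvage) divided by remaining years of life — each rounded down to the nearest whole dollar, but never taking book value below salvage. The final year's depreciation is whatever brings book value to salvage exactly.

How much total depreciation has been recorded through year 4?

$87,437

Depreciable base = $111,964 − $5,300 = $106,664.
Year 1: DB = ⌊$111,964 × 125%/5⌋ = $27,991; SL = ⌊$106,664/5⌋ = $21,332 → take DB $27,991. Book value $83,973.
Year 2: DB = ⌊$83,973 × 125%/5⌋ = $20,993; SL = ⌊$78,673/4⌋ = $19,668 → take DB $20,993. Book value $62,980.
Year 3: DB = ⌊$62,980 × 125%/5⌋ = $15,745; SL = ⌊$57,680/3⌋ = $19,226 → take SL $19,226. Book value $43,754.
Year 4: DB = ⌊$43,754 × 125%/5⌋ = $10,938; SL = ⌊$38,454/2⌋ = $19,227 → take SL $19,227. Book value $24,527.
Accumulated through year 4 = $111,964 − $24,527 = $87,437.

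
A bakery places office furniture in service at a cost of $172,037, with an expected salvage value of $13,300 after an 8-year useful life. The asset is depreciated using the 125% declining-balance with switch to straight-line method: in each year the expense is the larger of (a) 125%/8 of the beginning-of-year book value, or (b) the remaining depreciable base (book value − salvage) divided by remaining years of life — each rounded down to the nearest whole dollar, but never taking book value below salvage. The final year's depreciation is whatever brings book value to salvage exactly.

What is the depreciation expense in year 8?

Depreciable base = $172,037 − $13,300 = $158,737.
Year 1: DB = ⌊$172,037 × 125%/8⌋ = $26,880; SL = ⌊$158,737/8⌋ = $19,842 → take DB $26,880. Book value $145,157.
Year 2: DB = ⌊$145,157 × 125%/8⌋ = $22,680; SL = ⌊$131,857/7⌋ = $18,836 → take DB $22,680. Book value $122,477.
Year 3: DB = ⌊$122,477 × 125%/8⌋ = $19,137; SL = ⌊$109,177/6⌋ = $18,196 → take DB $19,137. Book value $103,340.
Year 4: DB = ⌊$103,340 × 125%/8⌋ = $16,146; SL = ⌊$90,040/5⌋ = $18,008 → take SL $18,008. Book value $85,332.
Year 5: DB = ⌊$85,332 × 125%/8⌋ = $13,333; SL = ⌊$72,032/4⌋ = $18,008 → take SL $18,008. Book value $67,324.
Year 6: DB = ⌊$67,324 × 125%/8⌋ = $10,519; SL = ⌊$54,024/3⌋ = $18,008 → take SL $18,008. Book value $49,316.
Year 7: DB = ⌊$49,316 × 125%/8⌋ = $7,705; SL = ⌊$36,016/2⌋ = $18,008 → take SL $18,008. Book value $31,308.
Year 8 (final): $31,308 − $13,300 = $18,008. Book value $13,300.

$18,008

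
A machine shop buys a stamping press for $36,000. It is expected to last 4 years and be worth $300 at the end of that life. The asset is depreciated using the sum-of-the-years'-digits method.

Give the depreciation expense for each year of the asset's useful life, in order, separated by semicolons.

Depreciable base = $36,000 − $300 = $35,700.
Sum of the years' digits = 4+3+2+1 = 10.
Year 1: $35,700 × 4/10 = $14,280. Book value $21,720.
Year 2: $35,700 × 3/10 = $10,710. Book value $11,010.
Year 3: $35,700 × 2/10 = $7,140. Book value $3,870.
Year 4: $35,700 × 1/10 = $3,570. Book value $300.

$14,280; $10,710; $7,140; $3,570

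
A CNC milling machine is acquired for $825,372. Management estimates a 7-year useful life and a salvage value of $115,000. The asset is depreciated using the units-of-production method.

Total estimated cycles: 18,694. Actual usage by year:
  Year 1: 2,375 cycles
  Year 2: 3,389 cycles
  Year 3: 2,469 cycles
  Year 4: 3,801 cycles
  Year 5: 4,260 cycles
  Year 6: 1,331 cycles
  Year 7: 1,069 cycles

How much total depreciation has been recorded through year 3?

$312,854

Depreciable base = $825,372 − $115,000 = $710,372.
Rate = $710,372 / 18,694 cycles = $38 per cycle.
Year 1: 2,375 × $38 = $90,250. Book value $735,122.
Year 2: 3,389 × $38 = $128,782. Book value $606,340.
Year 3: 2,469 × $38 = $93,822. Book value $512,518.
Accumulated through year 3 = $825,372 − $512,518 = $312,854.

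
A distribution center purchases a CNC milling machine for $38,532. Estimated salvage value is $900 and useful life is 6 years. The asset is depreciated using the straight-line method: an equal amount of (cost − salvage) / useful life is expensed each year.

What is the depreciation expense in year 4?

Depreciable base = $38,532 − $900 = $37,632.
Annual expense = $37,632 / 6 = $6,272.

$6,272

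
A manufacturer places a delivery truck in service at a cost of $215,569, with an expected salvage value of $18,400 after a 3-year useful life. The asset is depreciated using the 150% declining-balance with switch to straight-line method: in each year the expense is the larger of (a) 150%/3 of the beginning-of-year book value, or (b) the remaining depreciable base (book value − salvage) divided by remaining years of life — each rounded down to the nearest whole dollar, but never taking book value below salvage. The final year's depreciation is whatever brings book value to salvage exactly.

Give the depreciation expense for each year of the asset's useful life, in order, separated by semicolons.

$107,784; $53,892; $35,493

Depreciable base = $215,569 − $18,400 = $197,169.
Year 1: DB = ⌊$215,569 × 150%/3⌋ = $107,784; SL = ⌊$197,169/3⌋ = $65,723 → take DB $107,784. Book value $107,785.
Year 2: DB = ⌊$107,785 × 150%/3⌋ = $53,892; SL = ⌊$89,385/2⌋ = $44,692 → take DB $53,892. Book value $53,893.
Year 3 (final): $53,893 − $18,400 = $35,493. Book value $18,400.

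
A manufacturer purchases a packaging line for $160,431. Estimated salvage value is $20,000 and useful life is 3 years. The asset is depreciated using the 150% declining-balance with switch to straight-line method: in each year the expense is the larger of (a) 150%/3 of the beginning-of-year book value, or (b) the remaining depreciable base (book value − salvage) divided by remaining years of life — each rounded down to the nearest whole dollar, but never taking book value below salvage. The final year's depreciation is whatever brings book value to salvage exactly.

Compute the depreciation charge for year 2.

$40,108

Depreciable base = $160,431 − $20,000 = $140,431.
Year 1: DB = ⌊$160,431 × 150%/3⌋ = $80,215; SL = ⌊$140,431/3⌋ = $46,810 → take DB $80,215. Book value $80,216.
Year 2: DB = ⌊$80,216 × 150%/3⌋ = $40,108; SL = ⌊$60,216/2⌋ = $30,108 → take DB $40,108. Book value $40,108.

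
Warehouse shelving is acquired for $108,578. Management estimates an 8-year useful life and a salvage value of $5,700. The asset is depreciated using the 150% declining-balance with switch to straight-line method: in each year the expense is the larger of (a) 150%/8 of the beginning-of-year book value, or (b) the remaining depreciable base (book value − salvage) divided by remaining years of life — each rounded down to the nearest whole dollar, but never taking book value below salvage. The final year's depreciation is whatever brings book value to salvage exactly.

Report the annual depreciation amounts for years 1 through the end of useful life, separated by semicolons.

$20,358; $16,541; $13,439; $10,920; $10,405; $10,405; $10,405; $10,405

Depreciable base = $108,578 − $5,700 = $102,878.
Year 1: DB = ⌊$108,578 × 150%/8⌋ = $20,358; SL = ⌊$102,878/8⌋ = $12,859 → take DB $20,358. Book value $88,220.
Year 2: DB = ⌊$88,220 × 150%/8⌋ = $16,541; SL = ⌊$82,520/7⌋ = $11,788 → take DB $16,541. Book value $71,679.
Year 3: DB = ⌊$71,679 × 150%/8⌋ = $13,439; SL = ⌊$65,979/6⌋ = $10,996 → take DB $13,439. Book value $58,240.
Year 4: DB = ⌊$58,240 × 150%/8⌋ = $10,920; SL = ⌊$52,540/5⌋ = $10,508 → take DB $10,920. Book value $47,320.
Year 5: DB = ⌊$47,320 × 150%/8⌋ = $8,872; SL = ⌊$41,620/4⌋ = $10,405 → take SL $10,405. Book value $36,915.
Year 6: DB = ⌊$36,915 × 150%/8⌋ = $6,921; SL = ⌊$31,215/3⌋ = $10,405 → take SL $10,405. Book value $26,510.
Year 7: DB = ⌊$26,510 × 150%/8⌋ = $4,970; SL = ⌊$20,810/2⌋ = $10,405 → take SL $10,405. Book value $16,105.
Year 8 (final): $16,105 − $5,700 = $10,405. Book value $5,700.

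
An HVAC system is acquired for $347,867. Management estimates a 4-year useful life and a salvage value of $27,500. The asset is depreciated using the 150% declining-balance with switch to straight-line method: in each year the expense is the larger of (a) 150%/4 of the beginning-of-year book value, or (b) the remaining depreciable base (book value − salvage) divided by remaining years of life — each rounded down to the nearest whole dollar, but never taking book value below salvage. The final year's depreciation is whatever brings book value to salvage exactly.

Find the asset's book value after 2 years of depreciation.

Depreciable base = $347,867 − $27,500 = $320,367.
Year 1: DB = ⌊$347,867 × 150%/4⌋ = $130,450; SL = ⌊$320,367/4⌋ = $80,091 → take DB $130,450. Book value $217,417.
Year 2: DB = ⌊$217,417 × 150%/4⌋ = $81,531; SL = ⌊$189,917/3⌋ = $63,305 → take DB $81,531. Book value $135,886.

$135,886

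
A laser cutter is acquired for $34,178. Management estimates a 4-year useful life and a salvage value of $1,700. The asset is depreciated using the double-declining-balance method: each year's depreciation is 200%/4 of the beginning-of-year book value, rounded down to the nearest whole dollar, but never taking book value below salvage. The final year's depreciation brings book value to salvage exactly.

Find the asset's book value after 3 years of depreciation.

Depreciable base = $34,178 − $1,700 = $32,478.
Year 1: ⌊$34,178 × 200%/4⌋ = $17,089. Book value $17,089.
Year 2: ⌊$17,089 × 200%/4⌋ = $8,544. Book value $8,545.
Year 3: ⌊$8,545 × 200%/4⌋ = $4,272. Book value $4,273.

$4,273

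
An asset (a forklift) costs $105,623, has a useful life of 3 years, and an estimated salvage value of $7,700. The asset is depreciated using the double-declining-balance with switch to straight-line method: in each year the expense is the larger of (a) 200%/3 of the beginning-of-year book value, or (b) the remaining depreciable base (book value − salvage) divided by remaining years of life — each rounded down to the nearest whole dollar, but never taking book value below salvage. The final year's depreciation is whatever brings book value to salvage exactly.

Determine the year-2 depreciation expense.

Depreciable base = $105,623 − $7,700 = $97,923.
Year 1: DB = ⌊$105,623 × 200%/3⌋ = $70,415; SL = ⌊$97,923/3⌋ = $32,641 → take DB $70,415. Book value $35,208.
Year 2: DB = ⌊$35,208 × 200%/3⌋ = $23,472; SL = ⌊$27,508/2⌋ = $13,754 → take DB $23,472. Book value $11,736.

$23,472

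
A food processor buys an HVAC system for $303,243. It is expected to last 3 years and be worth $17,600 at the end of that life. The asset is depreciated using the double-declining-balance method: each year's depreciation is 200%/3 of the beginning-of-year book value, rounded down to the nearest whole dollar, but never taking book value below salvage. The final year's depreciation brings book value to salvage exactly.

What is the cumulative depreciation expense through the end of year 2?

Depreciable base = $303,243 − $17,600 = $285,643.
Year 1: ⌊$303,243 × 200%/3⌋ = $202,162. Book value $101,081.
Year 2: ⌊$101,081 × 200%/3⌋ = $67,387. Book value $33,694.
Accumulated through year 2 = $303,243 − $33,694 = $269,549.

$269,549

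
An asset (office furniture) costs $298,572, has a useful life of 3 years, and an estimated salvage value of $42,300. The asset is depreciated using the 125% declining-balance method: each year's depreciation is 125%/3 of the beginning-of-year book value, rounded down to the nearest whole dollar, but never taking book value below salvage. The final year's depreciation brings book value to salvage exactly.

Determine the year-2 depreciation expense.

Depreciable base = $298,572 − $42,300 = $256,272.
Year 1: ⌊$298,572 × 125%/3⌋ = $124,405. Book value $174,167.
Year 2: ⌊$174,167 × 125%/3⌋ = $72,569. Book value $101,598.

$72,569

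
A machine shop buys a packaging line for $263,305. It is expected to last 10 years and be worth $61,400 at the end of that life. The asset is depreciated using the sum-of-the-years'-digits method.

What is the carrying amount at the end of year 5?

$116,465

Depreciable base = $263,305 − $61,400 = $201,905.
Sum of the years' digits = 10+9+8+7+6+5+4+3+2+1 = 55.
Year 1: $201,905 × 10/55 = $36,710. Book value $226,595.
Year 2: $201,905 × 9/55 = $33,039. Book value $193,556.
Year 3: $201,905 × 8/55 = $29,368. Book value $164,188.
Year 4: $201,905 × 7/55 = $25,697. Book value $138,491.
Year 5: $201,905 × 6/55 = $22,026. Book value $116,465.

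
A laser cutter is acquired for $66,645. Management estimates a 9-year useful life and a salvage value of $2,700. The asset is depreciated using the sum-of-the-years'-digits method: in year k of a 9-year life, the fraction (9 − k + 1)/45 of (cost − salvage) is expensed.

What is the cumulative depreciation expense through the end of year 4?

Depreciable base = $66,645 − $2,700 = $63,945.
Sum of the years' digits = 9+8+7+6+5+4+3+2+1 = 45.
Year 1: $63,945 × 9/45 = $12,789. Book value $53,856.
Year 2: $63,945 × 8/45 = $11,368. Book value $42,488.
Year 3: $63,945 × 7/45 = $9,947. Book value $32,541.
Year 4: $63,945 × 6/45 = $8,526. Book value $24,015.
Accumulated through year 4 = $66,645 − $24,015 = $42,630.

$42,630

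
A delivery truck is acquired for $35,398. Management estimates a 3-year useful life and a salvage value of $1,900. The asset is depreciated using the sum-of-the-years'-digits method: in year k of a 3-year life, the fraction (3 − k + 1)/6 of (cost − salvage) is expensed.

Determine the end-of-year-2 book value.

$7,483

Depreciable base = $35,398 − $1,900 = $33,498.
Sum of the years' digits = 3+2+1 = 6.
Year 1: $33,498 × 3/6 = $16,749. Book value $18,649.
Year 2: $33,498 × 2/6 = $11,166. Book value $7,483.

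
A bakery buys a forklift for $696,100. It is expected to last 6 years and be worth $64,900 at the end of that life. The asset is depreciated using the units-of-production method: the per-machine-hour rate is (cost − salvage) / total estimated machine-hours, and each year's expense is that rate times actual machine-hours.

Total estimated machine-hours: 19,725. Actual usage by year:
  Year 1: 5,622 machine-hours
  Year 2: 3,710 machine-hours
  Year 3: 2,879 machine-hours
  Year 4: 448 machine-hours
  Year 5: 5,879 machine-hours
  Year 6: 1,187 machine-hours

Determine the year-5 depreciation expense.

Depreciable base = $696,100 − $64,900 = $631,200.
Rate = $631,200 / 19,725 machine-hours = $32 per machine-hour.
Year 1: 5,622 × $32 = $179,904. Book value $516,196.
Year 2: 3,710 × $32 = $118,720. Book value $397,476.
Year 3: 2,879 × $32 = $92,128. Book value $305,348.
Year 4: 448 × $32 = $14,336. Book value $291,012.
Year 5: 5,879 × $32 = $188,128. Book value $102,884.

$188,128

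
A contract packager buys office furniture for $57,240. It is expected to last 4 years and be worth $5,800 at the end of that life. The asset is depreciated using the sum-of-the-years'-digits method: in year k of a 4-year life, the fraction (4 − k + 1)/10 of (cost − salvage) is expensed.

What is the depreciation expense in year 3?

Depreciable base = $57,240 − $5,800 = $51,440.
Sum of the years' digits = 4+3+2+1 = 10.
Year 1: $51,440 × 4/10 = $20,576. Book value $36,664.
Year 2: $51,440 × 3/10 = $15,432. Book value $21,232.
Year 3: $51,440 × 2/10 = $10,288. Book value $10,944.

$10,288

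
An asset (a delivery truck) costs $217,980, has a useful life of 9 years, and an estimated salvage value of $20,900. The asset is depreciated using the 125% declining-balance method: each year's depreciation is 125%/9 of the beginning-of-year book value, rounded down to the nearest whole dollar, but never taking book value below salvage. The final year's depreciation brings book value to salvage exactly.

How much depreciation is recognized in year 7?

$12,343

Depreciable base = $217,980 − $20,900 = $197,080.
Year 1: ⌊$217,980 × 125%/9⌋ = $30,275. Book value $187,705.
Year 2: ⌊$187,705 × 125%/9⌋ = $26,070. Book value $161,635.
Year 3: ⌊$161,635 × 125%/9⌋ = $22,449. Book value $139,186.
Year 4: ⌊$139,186 × 125%/9⌋ = $19,331. Book value $119,855.
Year 5: ⌊$119,855 × 125%/9⌋ = $16,646. Book value $103,209.
Year 6: ⌊$103,209 × 125%/9⌋ = $14,334. Book value $88,875.
Year 7: ⌊$88,875 × 125%/9⌋ = $12,343. Book value $76,532.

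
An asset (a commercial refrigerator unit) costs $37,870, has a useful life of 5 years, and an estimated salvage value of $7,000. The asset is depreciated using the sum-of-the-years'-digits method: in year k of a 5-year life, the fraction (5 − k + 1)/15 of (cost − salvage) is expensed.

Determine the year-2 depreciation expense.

$8,232

Depreciable base = $37,870 − $7,000 = $30,870.
Sum of the years' digits = 5+4+3+2+1 = 15.
Year 1: $30,870 × 5/15 = $10,290. Book value $27,580.
Year 2: $30,870 × 4/15 = $8,232. Book value $19,348.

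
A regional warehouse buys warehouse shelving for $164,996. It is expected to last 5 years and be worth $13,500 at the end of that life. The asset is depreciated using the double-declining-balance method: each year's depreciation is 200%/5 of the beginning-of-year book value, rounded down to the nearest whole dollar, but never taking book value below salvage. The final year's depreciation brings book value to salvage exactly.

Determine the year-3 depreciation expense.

Depreciable base = $164,996 − $13,500 = $151,496.
Year 1: ⌊$164,996 × 200%/5⌋ = $65,998. Book value $98,998.
Year 2: ⌊$98,998 × 200%/5⌋ = $39,599. Book value $59,399.
Year 3: ⌊$59,399 × 200%/5⌋ = $23,759. Book value $35,640.

$23,759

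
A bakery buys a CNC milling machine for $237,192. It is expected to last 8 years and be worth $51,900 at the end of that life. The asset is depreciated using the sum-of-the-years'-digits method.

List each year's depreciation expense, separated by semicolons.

Depreciable base = $237,192 − $51,900 = $185,292.
Sum of the years' digits = 8+7+6+5+4+3+2+1 = 36.
Year 1: $185,292 × 8/36 = $41,176. Book value $196,016.
Year 2: $185,292 × 7/36 = $36,029. Book value $159,987.
Year 3: $185,292 × 6/36 = $30,882. Book value $129,105.
Year 4: $185,292 × 5/36 = $25,735. Book value $103,370.
Year 5: $185,292 × 4/36 = $20,588. Book value $82,782.
Year 6: $185,292 × 3/36 = $15,441. Book value $67,341.
Year 7: $185,292 × 2/36 = $10,294. Book value $57,047.
Year 8: $185,292 × 1/36 = $5,147. Book value $51,900.

$41,176; $36,029; $30,882; $25,735; $20,588; $15,441; $10,294; $5,147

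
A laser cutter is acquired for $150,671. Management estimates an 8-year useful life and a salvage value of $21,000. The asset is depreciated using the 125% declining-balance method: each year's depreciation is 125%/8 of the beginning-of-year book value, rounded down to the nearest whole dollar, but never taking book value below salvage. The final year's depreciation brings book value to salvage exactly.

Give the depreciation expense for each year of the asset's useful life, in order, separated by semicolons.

$23,542; $19,863; $16,760; $14,141; $11,932; $10,067; $8,494; $24,872

Depreciable base = $150,671 − $21,000 = $129,671.
Year 1: ⌊$150,671 × 125%/8⌋ = $23,542. Book value $127,129.
Year 2: ⌊$127,129 × 125%/8⌋ = $19,863. Book value $107,266.
Year 3: ⌊$107,266 × 125%/8⌋ = $16,760. Book value $90,506.
Year 4: ⌊$90,506 × 125%/8⌋ = $14,141. Book value $76,365.
Year 5: ⌊$76,365 × 125%/8⌋ = $11,932. Book value $64,433.
Year 6: ⌊$64,433 × 125%/8⌋ = $10,067. Book value $54,366.
Year 7: ⌊$54,366 × 125%/8⌋ = $8,494. Book value $45,872.
Year 8 (final): $45,872 − $21,000 = $24,872. Book value $21,000.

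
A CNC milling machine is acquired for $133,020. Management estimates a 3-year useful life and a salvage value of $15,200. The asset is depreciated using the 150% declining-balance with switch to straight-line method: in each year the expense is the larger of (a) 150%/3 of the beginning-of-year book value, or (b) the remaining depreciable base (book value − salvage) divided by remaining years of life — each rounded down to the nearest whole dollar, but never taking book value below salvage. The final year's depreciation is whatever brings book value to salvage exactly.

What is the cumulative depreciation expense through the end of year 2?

$99,765

Depreciable base = $133,020 − $15,200 = $117,820.
Year 1: DB = ⌊$133,020 × 150%/3⌋ = $66,510; SL = ⌊$117,820/3⌋ = $39,273 → take DB $66,510. Book value $66,510.
Year 2: DB = ⌊$66,510 × 150%/3⌋ = $33,255; SL = ⌊$51,310/2⌋ = $25,655 → take DB $33,255. Book value $33,255.
Accumulated through year 2 = $133,020 − $33,255 = $99,765.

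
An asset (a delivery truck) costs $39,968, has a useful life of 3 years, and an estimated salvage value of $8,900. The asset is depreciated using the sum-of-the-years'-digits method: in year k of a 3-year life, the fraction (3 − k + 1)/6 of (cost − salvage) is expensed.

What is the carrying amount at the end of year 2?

Depreciable base = $39,968 − $8,900 = $31,068.
Sum of the years' digits = 3+2+1 = 6.
Year 1: $31,068 × 3/6 = $15,534. Book value $24,434.
Year 2: $31,068 × 2/6 = $10,356. Book value $14,078.

$14,078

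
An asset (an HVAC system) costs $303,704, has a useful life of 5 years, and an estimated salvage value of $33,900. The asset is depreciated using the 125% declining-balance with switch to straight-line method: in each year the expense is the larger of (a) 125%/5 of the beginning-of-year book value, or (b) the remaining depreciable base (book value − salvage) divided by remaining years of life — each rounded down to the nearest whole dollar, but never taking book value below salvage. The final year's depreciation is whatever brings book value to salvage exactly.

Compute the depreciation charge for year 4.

$45,645

Depreciable base = $303,704 − $33,900 = $269,804.
Year 1: DB = ⌊$303,704 × 125%/5⌋ = $75,926; SL = ⌊$269,804/5⌋ = $53,960 → take DB $75,926. Book value $227,778.
Year 2: DB = ⌊$227,778 × 125%/5⌋ = $56,944; SL = ⌊$193,878/4⌋ = $48,469 → take DB $56,944. Book value $170,834.
Year 3: DB = ⌊$170,834 × 125%/5⌋ = $42,708; SL = ⌊$136,934/3⌋ = $45,644 → take SL $45,644. Book value $125,190.
Year 4: DB = ⌊$125,190 × 125%/5⌋ = $31,297; SL = ⌊$91,290/2⌋ = $45,645 → take SL $45,645. Book value $79,545.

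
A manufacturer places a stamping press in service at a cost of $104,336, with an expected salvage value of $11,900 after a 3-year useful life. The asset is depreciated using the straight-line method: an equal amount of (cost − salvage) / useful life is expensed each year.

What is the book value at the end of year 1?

$73,524

Depreciable base = $104,336 − $11,900 = $92,436.
Annual expense = $92,436 / 3 = $30,812.
End of year 1: book value $73,524.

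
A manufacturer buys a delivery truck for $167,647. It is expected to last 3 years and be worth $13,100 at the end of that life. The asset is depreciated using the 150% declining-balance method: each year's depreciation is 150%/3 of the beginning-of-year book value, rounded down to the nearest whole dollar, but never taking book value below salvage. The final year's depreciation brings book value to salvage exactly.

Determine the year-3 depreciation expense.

Depreciable base = $167,647 − $13,100 = $154,547.
Year 1: ⌊$167,647 × 150%/3⌋ = $83,823. Book value $83,824.
Year 2: ⌊$83,824 × 150%/3⌋ = $41,912. Book value $41,912.
Year 3 (final): $41,912 − $13,100 = $28,812. Book value $13,100.

$28,812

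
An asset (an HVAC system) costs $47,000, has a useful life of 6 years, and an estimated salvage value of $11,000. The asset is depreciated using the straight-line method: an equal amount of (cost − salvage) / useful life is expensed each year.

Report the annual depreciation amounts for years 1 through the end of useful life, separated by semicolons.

Depreciable base = $47,000 − $11,000 = $36,000.
Annual expense = $36,000 / 6 = $6,000.
End of year 1: book value $41,000.
End of year 2: book value $35,000.
End of year 3: book value $29,000.
End of year 4: book value $23,000.
End of year 5: book value $17,000.
End of year 6: book value $11,000.

$6,000; $6,000; $6,000; $6,000; $6,000; $6,000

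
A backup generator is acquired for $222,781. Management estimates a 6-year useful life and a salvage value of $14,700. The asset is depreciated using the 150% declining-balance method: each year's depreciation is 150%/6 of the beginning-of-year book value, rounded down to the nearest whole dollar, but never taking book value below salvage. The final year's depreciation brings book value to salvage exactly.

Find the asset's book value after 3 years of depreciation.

Depreciable base = $222,781 − $14,700 = $208,081.
Year 1: ⌊$222,781 × 150%/6⌋ = $55,695. Book value $167,086.
Year 2: ⌊$167,086 × 150%/6⌋ = $41,771. Book value $125,315.
Year 3: ⌊$125,315 × 150%/6⌋ = $31,328. Book value $93,987.

$93,987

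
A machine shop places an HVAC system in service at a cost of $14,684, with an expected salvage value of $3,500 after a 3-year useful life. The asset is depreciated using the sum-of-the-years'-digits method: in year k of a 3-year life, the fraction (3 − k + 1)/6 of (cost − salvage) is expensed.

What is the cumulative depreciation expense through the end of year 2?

Depreciable base = $14,684 − $3,500 = $11,184.
Sum of the years' digits = 3+2+1 = 6.
Year 1: $11,184 × 3/6 = $5,592. Book value $9,092.
Year 2: $11,184 × 2/6 = $3,728. Book value $5,364.
Accumulated through year 2 = $14,684 − $5,364 = $9,320.

$9,320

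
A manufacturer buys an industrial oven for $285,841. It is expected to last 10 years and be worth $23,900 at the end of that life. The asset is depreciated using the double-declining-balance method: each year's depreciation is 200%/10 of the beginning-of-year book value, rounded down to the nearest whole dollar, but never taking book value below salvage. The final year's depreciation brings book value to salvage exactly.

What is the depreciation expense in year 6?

Depreciable base = $285,841 − $23,900 = $261,941.
Year 1: ⌊$285,841 × 200%/10⌋ = $57,168. Book value $228,673.
Year 2: ⌊$228,673 × 200%/10⌋ = $45,734. Book value $182,939.
Year 3: ⌊$182,939 × 200%/10⌋ = $36,587. Book value $146,352.
Year 4: ⌊$146,352 × 200%/10⌋ = $29,270. Book value $117,082.
Year 5: ⌊$117,082 × 200%/10⌋ = $23,416. Book value $93,666.
Year 6: ⌊$93,666 × 200%/10⌋ = $18,733. Book value $74,933.

$18,733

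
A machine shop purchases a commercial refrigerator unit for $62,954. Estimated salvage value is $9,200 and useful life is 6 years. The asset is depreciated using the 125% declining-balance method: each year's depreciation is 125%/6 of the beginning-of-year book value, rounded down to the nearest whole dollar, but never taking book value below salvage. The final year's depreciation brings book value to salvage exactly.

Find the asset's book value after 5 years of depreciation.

$19,578

Depreciable base = $62,954 − $9,200 = $53,754.
Year 1: ⌊$62,954 × 125%/6⌋ = $13,115. Book value $49,839.
Year 2: ⌊$49,839 × 125%/6⌋ = $10,383. Book value $39,456.
Year 3: ⌊$39,456 × 125%/6⌋ = $8,220. Book value $31,236.
Year 4: ⌊$31,236 × 125%/6⌋ = $6,507. Book value $24,729.
Year 5: ⌊$24,729 × 125%/6⌋ = $5,151. Book value $19,578.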